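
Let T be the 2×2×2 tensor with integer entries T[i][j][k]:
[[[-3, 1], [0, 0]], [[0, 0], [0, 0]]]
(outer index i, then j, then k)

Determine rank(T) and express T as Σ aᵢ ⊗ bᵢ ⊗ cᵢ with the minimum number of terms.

Lower bound: T ≠ 0 (e.g. T[0,0,0] = -3), so rank(T) ≥ 1.
Upper bound: if T = a ⊗ b ⊗ c then every fibre of T is a multiple of the corresponding factor, so read the factors off the fibres through the nonzero entry T[0,0,0] = -3.
The mode-1 fibre T[:,0,0] = [-3, 0] gives a = [1, 0] (primitive direction); the mode-2 fibre T[0,:,0] = [-3, 0] gives b = [1, 0]; then c[k] = T[0,0,k] / (a[0]·b[0]) = [-3, 1] / 1 = [-3, 1].
Expanding [1, 0] ⊗ [1, 0] ⊗ [-3, 1] reproduces all 8 entries of T, so T = [1, 0] ⊗ [1, 0] ⊗ [-3, 1] and rank(T) ≤ 1.
These bounds meet, so rank(T) = 1.

rank(T) = 1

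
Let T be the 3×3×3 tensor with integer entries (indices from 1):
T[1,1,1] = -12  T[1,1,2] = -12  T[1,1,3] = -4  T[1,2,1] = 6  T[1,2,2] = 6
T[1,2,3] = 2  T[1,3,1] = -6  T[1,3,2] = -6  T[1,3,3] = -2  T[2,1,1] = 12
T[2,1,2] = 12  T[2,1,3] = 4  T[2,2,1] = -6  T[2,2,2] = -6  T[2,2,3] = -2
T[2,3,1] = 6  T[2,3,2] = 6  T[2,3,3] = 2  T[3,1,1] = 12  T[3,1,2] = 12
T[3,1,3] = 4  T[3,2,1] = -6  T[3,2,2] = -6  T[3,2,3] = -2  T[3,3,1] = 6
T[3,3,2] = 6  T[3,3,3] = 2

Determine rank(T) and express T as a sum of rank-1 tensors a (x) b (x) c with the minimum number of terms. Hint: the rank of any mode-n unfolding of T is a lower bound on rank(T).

rank(T) = 1

Lower bound: T ≠ 0 (e.g. T[1,1,1] = -12), so rank(T) ≥ 1.
Upper bound: if T = a (x) b (x) c then every fibre of T is a multiple of the corresponding factor, so read the factors off the fibres through the nonzero entry T[1,1,1] = -12.
The mode-1 fibre T[:,1,1] = [-12, 12, 12] gives a = (1, -1, -1) (primitive direction); the mode-2 fibre T[1,:,1] = [-12, 6, -6] gives b = (2, -1, 1); then c[k] = T[1,1,k] / (a[1]·b[1]) = [-12, -12, -4] / 2 = (-6, -6, -2).
Expanding (1, -1, -1) (x) (2, -1, 1) (x) (-6, -6, -2) reproduces all 27 entries of T, so T = (1, -1, -1) (x) (2, -1, 1) (x) (-6, -6, -2) and rank(T) ≤ 1.
These bounds meet, so rank(T) = 1.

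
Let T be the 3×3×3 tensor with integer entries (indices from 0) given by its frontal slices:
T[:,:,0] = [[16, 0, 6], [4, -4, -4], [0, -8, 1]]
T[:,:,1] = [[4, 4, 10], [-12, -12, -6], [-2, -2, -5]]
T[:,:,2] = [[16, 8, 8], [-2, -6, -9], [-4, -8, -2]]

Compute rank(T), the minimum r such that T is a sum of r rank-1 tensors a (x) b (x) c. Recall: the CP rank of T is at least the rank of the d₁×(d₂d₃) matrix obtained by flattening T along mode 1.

Lower bound: the mode-3 unfolding of T (rows indexed by k, columns by (i,j) = (0,0), (0,1), (0,2), (1,0), (1,1), (1,2), (2,0), (2,1), (2,2)) is [[16, 0, 6, 4, -4, -4, 0, -8, 1], [4, 4, 10, -12, -12, -6, -2, -2, -5], [16, 8, 8, -2, -6, -9, -4, -8, -2]].
There the 3×3 minor on rows k ∈ {0, 1, 2}, columns (i,j) ∈ {(0,0), (0,1), (0,2)} is det [[16, 0, 6], [4, 4, 10], [16, 8, 8]] = -960 ≠ 0, so this unfolding has rank ≥ 3; CP rank is at least every unfolding rank, so rank(T) ≥ 3. (Flattening ranks never certify an upper bound on CP rank; for that we must actually write T with 3 rank-1 terms.)
Upper bound: T is a sum of 3 rank-1 terms, T = [2, -2, -1] (x) [1, 1, 1] (x) [2, 4, 4] + [2, 1, 1] (x) [2, -2, 1] (x) [2, 0, 1] + [2, 2, -1] (x) [2, 2, -1] (x) [1, -1, 1] (one valid choice — decompositions are not unique — normalised so each a, b is primitive with positive first nonzero entry; check it by expanding all entries), so rank(T) ≤ 3.
These bounds meet, so rank(T) = 3.

3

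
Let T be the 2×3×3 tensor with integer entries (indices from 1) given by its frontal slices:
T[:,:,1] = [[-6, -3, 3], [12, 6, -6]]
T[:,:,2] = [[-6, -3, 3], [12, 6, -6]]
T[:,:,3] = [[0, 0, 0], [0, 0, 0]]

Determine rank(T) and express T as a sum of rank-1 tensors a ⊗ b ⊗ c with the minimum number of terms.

rank(T) = 1

Lower bound: T ≠ 0 (e.g. T[1,1,1] = -6), so rank(T) ≥ 1.
Upper bound: if T = a ⊗ b ⊗ c then every fibre of T is a multiple of the corresponding factor, so read the factors off the fibres through the nonzero entry T[1,1,1] = -6.
The mode-1 fibre T[:,1,1] = [-6, 12] gives a = [1, -2] (primitive direction); the mode-2 fibre T[1,:,1] = [-6, -3, 3] gives b = [2, 1, -1]; then c[k] = T[1,1,k] / (a[1]·b[1]) = [-6, -6, 0] / 2 = [-3, -3, 0].
Expanding [1, -2] ⊗ [2, 1, -1] ⊗ [-3, -3, 0] reproduces all 18 entries of T, so T = [1, -2] ⊗ [2, 1, -1] ⊗ [-3, -3, 0] and rank(T) ≤ 1.
These bounds meet, so rank(T) = 1.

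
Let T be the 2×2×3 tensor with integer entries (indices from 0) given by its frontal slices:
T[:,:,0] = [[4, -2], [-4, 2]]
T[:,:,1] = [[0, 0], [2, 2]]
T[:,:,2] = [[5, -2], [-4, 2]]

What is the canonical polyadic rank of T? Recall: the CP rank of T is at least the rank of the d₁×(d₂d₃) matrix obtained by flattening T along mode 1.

Lower bound: the mode-3 unfolding of T (rows indexed by k, columns by (i,j) = (0,0), (0,1), (1,0), (1,1)) is [[4, -2, -4, 2], [0, 0, 2, 2], [5, -2, -4, 2]].
There the 3×3 minor on rows k ∈ {0, 1, 2}, columns (i,j) ∈ {(0,0), (0,1), (1,0)} is det [[4, -2, -4], [0, 0, 2], [5, -2, -4]] = -4 ≠ 0, so this unfolding has rank ≥ 3; CP rank is at least every unfolding rank, so rank(T) ≥ 3. (Flattening ranks never certify an upper bound on CP rank; for that we must actually write T with 3 rank-1 terms.)
Upper bound: T is a sum of 3 rank-1 terms, T = [0, 1] ⊗ [1, 1] ⊗ [0, 2, 0] + [1, -1] ⊗ [2, -1] ⊗ [2, 0, 2] + [1, 0] ⊗ [1, 0] ⊗ [0, 0, 1] (written with every a and b primitive with positive leading entry and the scale carried by c; CP decompositions are not unique, and this one is verified by expanding entrywise), so rank(T) ≤ 3.
These bounds meet, so rank(T) = 3.

3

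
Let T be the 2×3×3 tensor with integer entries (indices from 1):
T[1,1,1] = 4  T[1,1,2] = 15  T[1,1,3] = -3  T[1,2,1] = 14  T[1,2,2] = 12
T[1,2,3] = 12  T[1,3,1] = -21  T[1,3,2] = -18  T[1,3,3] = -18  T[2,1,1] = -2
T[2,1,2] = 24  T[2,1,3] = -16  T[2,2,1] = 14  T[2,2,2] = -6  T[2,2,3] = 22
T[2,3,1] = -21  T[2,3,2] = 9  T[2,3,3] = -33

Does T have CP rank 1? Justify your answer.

The mode-3 unfolding of T (rows indexed by k, columns by (i,j) = (1,1), (1,2), (1,3), (2,1), (2,2), (2,3)) is [[4, 14, -21, -2, 14, -21], [15, 12, -18, 24, -6, 9], [-3, 12, -18, -16, 22, -33]].
There the 2×2 minor on rows k ∈ {1, 2}, columns (i,j) ∈ {(1,1), (1,2)} is det [[4, 14], [15, 12]] = -162 ≠ 0, so this unfolding has rank ≥ 2; CP rank is at least every unfolding rank, so rank(T) ≥ 2.
In particular rank(T) ≥ 2 > 1, so T is not rank-1.

No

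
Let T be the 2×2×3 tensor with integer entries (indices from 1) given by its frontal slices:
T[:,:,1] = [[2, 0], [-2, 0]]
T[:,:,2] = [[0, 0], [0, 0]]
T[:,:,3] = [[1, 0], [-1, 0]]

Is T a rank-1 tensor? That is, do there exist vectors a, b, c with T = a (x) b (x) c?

The mode-1 fibre T[:,1,1] = [2, -2] gives a = (1, -1) (primitive direction); the mode-2 fibre T[1,:,1] = [2, 0] gives b = (1, 0); then c[k] = T[1,1,k] / (a[1]·b[1]) = [2, 0, 1] / 1 = (2, 0, 1).
Expanding (1, -1) (x) (1, 0) (x) (2, 0, 1) reproduces all 12 entries of T, so T = (1, -1) (x) (1, 0) (x) (2, 0, 1) and rank(T) ≤ 1.
Equivalently every frontal slice T[:,:,k] is c[k] times the rank-1 matrix (1, -1) (x) (1, 0). So T has rank 1 (it is nonzero).

Yes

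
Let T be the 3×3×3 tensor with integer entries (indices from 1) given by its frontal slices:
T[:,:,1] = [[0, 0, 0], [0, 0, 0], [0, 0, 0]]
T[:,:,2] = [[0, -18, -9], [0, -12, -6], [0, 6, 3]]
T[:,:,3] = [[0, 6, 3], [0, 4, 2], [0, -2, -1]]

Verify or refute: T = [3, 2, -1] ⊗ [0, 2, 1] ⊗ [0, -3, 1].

Reconstruct entrywise from the claimed factors. For example, T[1,1,3] = 0 and Σₗ aₗ[1]bₗ[1]cₗ[3] = (3)·(0)·(1) = 0; checking all 27 entries, every one matches. The claim holds.

Yes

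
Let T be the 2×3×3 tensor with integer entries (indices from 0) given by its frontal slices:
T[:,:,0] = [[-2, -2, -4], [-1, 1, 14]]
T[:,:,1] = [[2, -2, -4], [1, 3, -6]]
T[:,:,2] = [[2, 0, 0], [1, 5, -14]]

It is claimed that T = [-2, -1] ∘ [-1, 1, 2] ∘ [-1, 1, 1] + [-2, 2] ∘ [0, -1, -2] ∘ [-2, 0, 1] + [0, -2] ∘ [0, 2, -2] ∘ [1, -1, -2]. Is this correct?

Reconstruct entrywise from the claimed factors. For example, T[0,2,0] = -4 and Σₗ aₗ[0]bₗ[2]cₗ[0] = (-2)·(2)·(-1) + (-2)·(-2)·(-2) + (0)·(-2)·(1) = -4; checking all 18 entries, every one matches. The claim holds.

Yes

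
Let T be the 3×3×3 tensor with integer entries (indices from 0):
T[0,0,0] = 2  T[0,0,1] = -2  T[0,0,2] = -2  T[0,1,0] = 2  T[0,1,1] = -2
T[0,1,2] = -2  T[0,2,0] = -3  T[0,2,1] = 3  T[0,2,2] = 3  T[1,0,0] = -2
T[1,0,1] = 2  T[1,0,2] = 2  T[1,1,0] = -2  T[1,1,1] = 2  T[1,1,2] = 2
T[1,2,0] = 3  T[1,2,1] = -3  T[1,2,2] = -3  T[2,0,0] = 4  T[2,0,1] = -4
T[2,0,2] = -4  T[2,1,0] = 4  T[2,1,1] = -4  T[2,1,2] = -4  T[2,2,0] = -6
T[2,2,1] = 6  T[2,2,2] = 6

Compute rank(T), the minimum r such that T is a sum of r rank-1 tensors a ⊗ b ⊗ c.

1

Lower bound: T ≠ 0 (e.g. T[0,0,0] = 2), so rank(T) ≥ 1.
Upper bound: if T = a ⊗ b ⊗ c then every fibre of T is a multiple of the corresponding factor, so read the factors off the fibres through the nonzero entry T[0,0,0] = 2.
The mode-1 fibre T[:,0,0] = [2, -2, 4] gives a = (1, -1, 2) (primitive direction); the mode-2 fibre T[0,:,0] = [2, 2, -3] gives b = (2, 2, -3); then c[k] = T[0,0,k] / (a[0]·b[0]) = [2, -2, -2] / 2 = (1, -1, -1).
Expanding (1, -1, 2) ⊗ (2, 2, -3) ⊗ (1, -1, -1) reproduces all 27 entries of T, so T = (1, -1, 2) ⊗ (2, 2, -3) ⊗ (1, -1, -1) and rank(T) ≤ 1.
These bounds meet, so rank(T) = 1.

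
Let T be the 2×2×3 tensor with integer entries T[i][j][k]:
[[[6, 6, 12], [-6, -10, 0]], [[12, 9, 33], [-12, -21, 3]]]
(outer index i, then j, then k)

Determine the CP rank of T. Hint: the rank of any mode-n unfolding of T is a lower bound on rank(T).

Lower bound: the mode-3 unfolding of T (rows indexed by k, columns by (i,j) = (0,0), (0,1), (1,0), (1,1)) is [[6, -6, 12, -12], [6, -10, 9, -21], [12, 0, 33, 3]].
There the 2×2 minor on rows k ∈ {0, 1}, columns (i,j) ∈ {(0,0), (0,1)} is det [[6, -6], [6, -10]] = -24 ≠ 0, so this unfolding has rank ≥ 2; CP rank is at least every unfolding rank, so rank(T) ≥ 2. (This is only a lower bound: in general the CP rank may exceed every unfolding rank, so we still need to exhibit 2 rank-1 terms summing to T.)
Upper bound — finding two terms. Write S_k = T[:,:,k] for the frontal slices: S₀ = [[6, -6], [12, -12]], S₁ = [[6, -10], [9, -21]], S₂ = [[12, 0], [33, 3]].
If T = a₁ ⊗ b₁ ⊗ c₁ + a₂ ⊗ b₂ ⊗ c₂ then each S_k = c₁[k]·a₁b₁ᵀ + c₂[k]·a₂b₂ᵀ. S₀ and S₁ are linearly independent, so a₁b₁ᵀ and a₂b₂ᵀ must span the same plane of matrices: they are the rank-1 matrices of the form x·S₀ + y·S₁.
det(x·S₀ + y·S₁) is −24·xy − 36·y² = (-12)·(2·x + 3·y)(y), vanishing at (x:y) = (3:-2) and (1:0).
M₁ = 3·S₀ − 2·S₁ = [[6, 2], [18, 6]] = 2·[1, 3][3, 1]ᵀ and M₂ = S₀ = [[6, -6], [12, -12]] = 6·[1, 2][1, -1]ᵀ, so take a₁ = [1, 3], b₁ = [3, 1], a₂ = [1, 2], b₂ = [1, -1].
Each slice is an integer combination of E₁ = a₁b₁ᵀ and E₂ = a₂b₂ᵀ: S₀ = 6·E₂, S₁ = −E₁ + 9·E₂, S₂ = 3·E₁ + 3·E₂; reading off coefficients, c₁ = [0, -1, 3] and c₂ = [6, 9, 3].
Hence T = [1, 3] ⊗ [3, 1] ⊗ [0, -1, 3] + [1, 2] ⊗ [1, -1] ⊗ [6, 9, 3], so rank(T) ≤ 2.
These bounds meet, so rank(T) = 2.
Check entry T[1,0,0] = 12: (3)·(3)·(0) + (2)·(1)·(6) = 12.

2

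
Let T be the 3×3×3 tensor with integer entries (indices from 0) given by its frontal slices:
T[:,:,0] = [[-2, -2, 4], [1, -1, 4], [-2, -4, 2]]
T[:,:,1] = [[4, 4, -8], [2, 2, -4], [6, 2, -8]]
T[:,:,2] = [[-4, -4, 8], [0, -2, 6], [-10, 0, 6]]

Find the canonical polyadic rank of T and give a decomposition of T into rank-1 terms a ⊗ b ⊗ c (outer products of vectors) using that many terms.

Lower bound: in the mode-2 unfolding of T (rows indexed by j, columns by (i,k)) the 3×3 minor on rows j ∈ {0, 1, 2}, columns (i,k) ∈ {(0,0), (1,0), (2,0)} is det [[-2, 1, -2], [-2, -1, -4], [4, 4, 2]] = -32 ≠ 0, so that unfolding has rank ≥ 3 and hence rank(T) ≥ 3 (CP rank is at least every unfolding rank, though it can be larger).
Upper bound: T is a sum of 3 rank-1 terms, T = [0, 0, 1] ⊗ [1, -1, 0] ⊗ [2, 2, -4] + [0, 1, -1] ⊗ [1, 0, 1] ⊗ [2, 0, 2] + [2, 1, 2] ⊗ [1, 1, -2] ⊗ [-1, 2, -2] (written with every a and b primitive with positive leading entry and the scale carried by c; CP decompositions are not unique, and this one is verified by expanding entrywise), so rank(T) ≤ 3.
These bounds meet, so rank(T) = 3.

rank(T) = 3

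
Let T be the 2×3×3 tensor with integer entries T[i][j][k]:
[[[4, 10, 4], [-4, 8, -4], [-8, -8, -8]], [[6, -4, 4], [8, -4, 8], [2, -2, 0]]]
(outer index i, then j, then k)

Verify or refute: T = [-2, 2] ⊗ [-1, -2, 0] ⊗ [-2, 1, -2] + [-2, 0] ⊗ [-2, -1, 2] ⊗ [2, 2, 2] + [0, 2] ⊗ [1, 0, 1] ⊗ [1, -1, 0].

Yes

Reconstruct entrywise from the claimed factors. For example, T[0,1,2] = -4 and Σₗ aₗ[0]bₗ[1]cₗ[2] = (-2)·(-2)·(-2) + (-2)·(-1)·(2) + (0)·(0)·(0) = -4; checking all 18 entries, every one matches. The claim holds.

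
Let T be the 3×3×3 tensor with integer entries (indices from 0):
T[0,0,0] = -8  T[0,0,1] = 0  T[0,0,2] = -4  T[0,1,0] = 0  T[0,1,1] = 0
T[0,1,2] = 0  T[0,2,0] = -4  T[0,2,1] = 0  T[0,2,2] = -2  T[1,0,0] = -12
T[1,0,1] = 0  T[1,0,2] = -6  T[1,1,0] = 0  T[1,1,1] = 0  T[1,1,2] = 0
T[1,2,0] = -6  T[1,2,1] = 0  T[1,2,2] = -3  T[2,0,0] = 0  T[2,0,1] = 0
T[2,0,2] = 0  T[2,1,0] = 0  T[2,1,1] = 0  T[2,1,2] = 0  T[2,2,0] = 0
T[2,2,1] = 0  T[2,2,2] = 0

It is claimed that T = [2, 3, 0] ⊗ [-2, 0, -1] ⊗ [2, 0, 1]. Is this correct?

Yes

Reconstruct entrywise from the claimed factors. For example, T[2,1,2] = 0 and Σₗ aₗ[2]bₗ[1]cₗ[2] = (0)·(0)·(1) = 0; checking all 27 entries, every one matches. The claim holds.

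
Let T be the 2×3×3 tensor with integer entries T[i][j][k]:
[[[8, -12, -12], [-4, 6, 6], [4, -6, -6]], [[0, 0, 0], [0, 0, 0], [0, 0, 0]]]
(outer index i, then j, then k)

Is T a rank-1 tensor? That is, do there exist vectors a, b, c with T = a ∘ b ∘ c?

Yes

If T = a ∘ b ∘ c then every fibre of T is a multiple of the corresponding factor, so read the factors off the fibres through the nonzero entry T[0,0,0] = 8.
The mode-1 fibre T[:,0,0] = [8, 0] gives a = [1, 0] (primitive direction); the mode-2 fibre T[0,:,0] = [8, -4, 4] gives b = [2, -1, 1]; then c[k] = T[0,0,k] / (a[0]·b[0]) = [8, -12, -12] / 2 = [4, -6, -6].
Expanding [1, 0] ∘ [2, -1, 1] ∘ [4, -6, -6] reproduces all 18 entries of T, so T = [1, 0] ∘ [2, -1, 1] ∘ [4, -6, -6] and rank(T) ≤ 1.
Equivalently every frontal slice T[:,:,k] is c[k] times the rank-1 matrix [1, 0] ∘ [2, -1, 1]. So T has rank 1 (it is nonzero).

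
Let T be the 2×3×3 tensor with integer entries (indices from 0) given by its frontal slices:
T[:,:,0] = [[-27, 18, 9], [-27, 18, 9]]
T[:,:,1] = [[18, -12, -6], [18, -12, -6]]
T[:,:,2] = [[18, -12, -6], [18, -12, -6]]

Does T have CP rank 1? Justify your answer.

If T = a ⊗ b ⊗ c then every fibre of T is a multiple of the corresponding factor, so read the factors off the fibres through the nonzero entry T[0,0,0] = -27.
The mode-1 fibre T[:,0,0] = [-27, -27] gives a = [1, 1] (primitive direction); the mode-2 fibre T[0,:,0] = [-27, 18, 9] gives b = [3, -2, -1]; then c[k] = T[0,0,k] / (a[0]·b[0]) = [-27, 18, 18] / 3 = [-9, 6, 6].
Expanding [1, 1] ⊗ [3, -2, -1] ⊗ [-9, 6, 6] reproduces all 18 entries of T, so T = [1, 1] ⊗ [3, -2, -1] ⊗ [-9, 6, 6] and rank(T) ≤ 1.
Equivalently every frontal slice T[:,:,k] is c[k] times the rank-1 matrix [1, 1] ⊗ [3, -2, -1]. So T has rank 1 (it is nonzero).

Yes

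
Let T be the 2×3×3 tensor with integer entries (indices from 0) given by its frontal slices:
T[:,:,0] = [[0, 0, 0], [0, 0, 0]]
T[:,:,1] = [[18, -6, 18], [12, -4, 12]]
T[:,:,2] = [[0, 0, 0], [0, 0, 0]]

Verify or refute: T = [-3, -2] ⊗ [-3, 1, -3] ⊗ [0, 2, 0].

Yes

Reconstruct entrywise from the claimed factors. For example, T[1,0,2] = 0 and Σₗ aₗ[1]bₗ[0]cₗ[2] = (-2)·(-3)·(0) = 0; checking all 18 entries, every one matches. The claim holds.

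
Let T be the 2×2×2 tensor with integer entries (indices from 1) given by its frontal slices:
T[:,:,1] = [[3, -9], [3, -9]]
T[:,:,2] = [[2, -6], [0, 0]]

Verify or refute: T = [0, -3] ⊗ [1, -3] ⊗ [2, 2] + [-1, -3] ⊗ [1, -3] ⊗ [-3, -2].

Reconstruct entrywise from the claimed factors. For example, T[1,1,1] = 3 and Σₗ aₗ[1]bₗ[1]cₗ[1] = (0)·(1)·(2) + (-1)·(1)·(-3) = 3; checking all 8 entries, every one matches. The claim holds.

Yes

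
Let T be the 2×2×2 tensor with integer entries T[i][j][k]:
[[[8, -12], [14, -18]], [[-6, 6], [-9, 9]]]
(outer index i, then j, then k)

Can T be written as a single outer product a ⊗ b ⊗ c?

The mode-3 unfolding of T (rows indexed by k, columns by (i,j) = (0,0), (0,1), (1,0), (1,1)) is [[8, 14, -6, -9], [-12, -18, 6, 9]].
There the 2×2 minor on rows k ∈ {0, 1}, columns (i,j) ∈ {(0,0), (0,1)} is det [[8, 14], [-12, -18]] = 24 ≠ 0, so this unfolding has rank ≥ 2; CP rank is at least every unfolding rank, so rank(T) ≥ 2.
In particular rank(T) ≥ 2 > 1, so T is not rank-1.

No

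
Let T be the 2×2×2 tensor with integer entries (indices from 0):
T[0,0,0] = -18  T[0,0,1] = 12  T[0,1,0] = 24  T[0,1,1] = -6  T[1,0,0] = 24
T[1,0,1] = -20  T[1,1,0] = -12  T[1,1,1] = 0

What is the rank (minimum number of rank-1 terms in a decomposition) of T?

2

Lower bound: the mode-1 unfolding of T (rows indexed by i, columns by (j,k) = (0,0), (0,1), (1,0), (1,1)) is [[-18, 12, 24, -6], [24, -20, -12, 0]].
There the 2×2 minor on rows i ∈ {0, 1}, columns (j,k) ∈ {(0,0), (0,1)} is det [[-18, 12], [24, -20]] = 72 ≠ 0, so this unfolding has rank ≥ 2; CP rank is at least every unfolding rank, so rank(T) ≥ 2. (Flattening ranks never certify an upper bound on CP rank; for that we must actually write T with 2 rank-1 terms.)
Upper bound — finding two terms. Write S_k = T[:,:,k] for the frontal slices: S₀ = [[-18, 24], [24, -12]], S₁ = [[12, -6], [-20, 0]].
If T = a₁ ⊗ b₁ ⊗ c₁ + a₂ ⊗ b₂ ⊗ c₂ then each S_k = c₁[k]·a₁b₁ᵀ + c₂[k]·a₂b₂ᵀ. S₀ and S₁ are linearly independent, so a₁b₁ᵀ and a₂b₂ᵀ must span the same plane of matrices: they are the rank-1 matrices of the form x·S₀ + y·S₁.
det(x·S₀ + y·S₁) is −360·x² + 480·xy − 120·y² = (-120)·(3·x − y)(x − y), vanishing at (x:y) = (1:3) and (1:1).
M₁ = S₀ + 3·S₁ = [[18, 6], [-36, -12]] = 6·[1, -2][3, 1]ᵀ and M₂ = S₀ + S₁ = [[-6, 18], [4, -12]] = (-2)·[3, -2][1, -3]ᵀ, so take a₁ = [1, -2], b₁ = [3, 1], a₂ = [3, -2], b₂ = [1, -3].
Each slice is an integer combination of E₁ = a₁b₁ᵀ and E₂ = a₂b₂ᵀ: S₀ = −3·E₁ − 3·E₂, S₁ = 3·E₁ + E₂; reading off coefficients, c₁ = [-3, 3] and c₂ = [-3, 1].
Hence T = [1, -2] ⊗ [3, 1] ⊗ [-3, 3] + [3, -2] ⊗ [1, -3] ⊗ [-3, 1], so rank(T) ≤ 2.
These bounds meet, so rank(T) = 2.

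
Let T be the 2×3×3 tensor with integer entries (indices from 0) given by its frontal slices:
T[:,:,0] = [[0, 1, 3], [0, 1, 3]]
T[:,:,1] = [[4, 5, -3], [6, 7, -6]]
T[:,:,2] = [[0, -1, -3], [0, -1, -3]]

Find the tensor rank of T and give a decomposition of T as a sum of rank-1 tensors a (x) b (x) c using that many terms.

Lower bound: the mode-3 unfolding of T (rows indexed by k, columns by (i,j) = (0,0), (0,1), (0,2), (1,0), (1,1), (1,2)) is [[0, 1, 3, 0, 1, 3], [4, 5, -3, 6, 7, -6], [0, -1, -3, 0, -1, -3]].
There the 2×2 minor on rows k ∈ {0, 1}, columns (i,j) ∈ {(0,0), (0,1)} is det [[0, 1], [4, 5]] = -4 ≠ 0, so this unfolding has rank ≥ 2; CP rank is at least every unfolding rank, so rank(T) ≥ 2. (Flattening ranks never certify an upper bound on CP rank; for that we must actually write T with 2 rank-1 terms.)
Upper bound — finding two terms. Write S_k = T[:,:,k] for the frontal slices: S₀ = [[0, 1, 3], [0, 1, 3]], S₁ = [[4, 5, -3], [6, 7, -6]], S₂ = [[0, -1, -3], [0, -1, -3]].
If T = a₁ (x) b₁ (x) c₁ + a₂ (x) b₂ (x) c₂ then each S_k = c₁[k]·a₁b₁ᵀ + c₂[k]·a₂b₂ᵀ. S₀ and S₁ are linearly independent, so a₁b₁ᵀ and a₂b₂ᵀ must span the same plane of matrices: they are the rank-1 matrices of the form x·S₀ + y·S₁.
The 2×2 minor of x·S₀ + y·S₁ on rows {0,1}, columns {0,1} is −2·xy − 2·y² = (-2)·(y)(x + y), vanishing at (x:y) = (1:0) and (1:-1).
M₁ = S₀ = [[0, 1, 3], [0, 1, 3]] = (1, 1)(0, 1, 3)ᵀ and M₂ = S₀ − S₁ = [[-4, -4, 6], [-6, -6, 9]] = −(2, 3)(2, 2, -3)ᵀ, so take a₁ = (1, 1), b₁ = (0, 1, 3), a₂ = (2, 3), b₂ = (2, 2, -3).
Each slice is an integer combination of E₁ = a₁b₁ᵀ and E₂ = a₂b₂ᵀ: S₀ = E₁, S₁ = E₁ + E₂, S₂ = −E₁; reading off coefficients, c₁ = (1, 1, -1) and c₂ = (0, 1, 0).
Hence T = (1, 1) (x) (0, 1, 3) (x) (1, 1, -1) + (2, 3) (x) (2, 2, -3) (x) (0, 1, 0), so rank(T) ≤ 2.
These bounds meet, so rank(T) = 2.
Check entry T[0,0,0] = 0: (1)·(0)·(1) + (2)·(2)·(0) = 0.

rank(T) = 2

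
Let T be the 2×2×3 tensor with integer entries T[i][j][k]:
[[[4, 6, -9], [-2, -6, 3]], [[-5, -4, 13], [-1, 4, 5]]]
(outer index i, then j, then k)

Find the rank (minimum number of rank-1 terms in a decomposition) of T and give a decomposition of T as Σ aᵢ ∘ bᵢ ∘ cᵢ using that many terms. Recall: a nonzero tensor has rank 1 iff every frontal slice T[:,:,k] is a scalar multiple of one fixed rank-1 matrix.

Lower bound: the mode-1 unfolding of T (rows indexed by i, columns by (j,k) = (0,0), (0,1), (0,2), (1,0), (1,1), (1,2)) is [[4, 6, -9, -2, -6, 3], [-5, -4, 13, -1, 4, 5]].
There the 2×2 minor on rows i ∈ {0, 1}, columns (j,k) ∈ {(0,0), (0,1)} is det [[4, 6], [-5, -4]] = 14 ≠ 0, so this unfolding has rank ≥ 2; CP rank is at least every unfolding rank, so rank(T) ≥ 2. (This is only a lower bound: in general the CP rank may exceed every unfolding rank, so we still need to exhibit 2 rank-1 terms summing to T.)
Upper bound — finding two terms. Write S_k = T[:,:,k] for the frontal slices: S₀ = [[4, -2], [-5, -1]], S₁ = [[6, -6], [-4, 4]], S₂ = [[-9, 3], [13, 5]].
If T = a₁ ∘ b₁ ∘ c₁ + a₂ ∘ b₂ ∘ c₂ then each S_k = c₁[k]·a₁b₁ᵀ + c₂[k]·a₂b₂ᵀ. S₀ and S₁ are linearly independent, so a₁b₁ᵀ and a₂b₂ᵀ must span the same plane of matrices: they are the rank-1 matrices of the form x·S₀ + y·S₁.
det(x·S₀ + y·S₁) is −14·x² − 28·xy = (-14)·(x + 2·y)(x), vanishing at (x:y) = (2:-1) and (0:1).
M₁ = 2·S₀ − S₁ = [[2, 2], [-6, -6]] = 2·[1, -3][1, 1]ᵀ and M₂ = S₁ = [[6, -6], [-4, 4]] = 2·[3, -2][1, -1]ᵀ, so take a₁ = [1, -3], b₁ = [1, 1], a₂ = [3, -2], b₂ = [1, -1].
Each slice is an integer combination of E₁ = a₁b₁ᵀ and E₂ = a₂b₂ᵀ: S₀ = E₁ + E₂, S₁ = 2·E₂, S₂ = −3·E₁ − 2·E₂; reading off coefficients, c₁ = [1, 0, -3] and c₂ = [1, 2, -2].
Hence T = [1, -3] ∘ [1, 1] ∘ [1, 0, -3] + [3, -2] ∘ [1, -1] ∘ [1, 2, -2], so rank(T) ≤ 2.
These bounds meet, so rank(T) = 2.

rank(T) = 2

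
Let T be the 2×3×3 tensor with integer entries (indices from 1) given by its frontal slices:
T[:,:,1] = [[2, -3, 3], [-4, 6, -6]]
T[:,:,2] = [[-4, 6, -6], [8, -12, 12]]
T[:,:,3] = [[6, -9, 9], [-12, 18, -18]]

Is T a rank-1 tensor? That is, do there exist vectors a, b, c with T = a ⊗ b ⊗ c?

If T = a ⊗ b ⊗ c then every fibre of T is a multiple of the corresponding factor, so read the factors off the fibres through the nonzero entry T[1,1,1] = 2.
The mode-1 fibre T[:,1,1] = [2, -4] gives a = (1, -2) (primitive direction); the mode-2 fibre T[1,:,1] = [2, -3, 3] gives b = (2, -3, 3); then c[k] = T[1,1,k] / (a[1]·b[1]) = [2, -4, 6] / 2 = (1, -2, 3).
Expanding (1, -2) ⊗ (2, -3, 3) ⊗ (1, -2, 3) reproduces all 18 entries of T, so T = (1, -2) ⊗ (2, -3, 3) ⊗ (1, -2, 3) and rank(T) ≤ 1.
Equivalently every frontal slice T[:,:,k] is c[k] times the rank-1 matrix (1, -2) ⊗ (2, -3, 3). So T has rank 1 (it is nonzero).

Yes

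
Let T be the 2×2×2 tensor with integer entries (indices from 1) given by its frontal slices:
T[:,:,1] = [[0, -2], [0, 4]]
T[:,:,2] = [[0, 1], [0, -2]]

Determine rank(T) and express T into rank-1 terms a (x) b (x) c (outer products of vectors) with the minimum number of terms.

rank(T) = 1

Lower bound: T ≠ 0 (e.g. T[1,2,1] = -2), so rank(T) ≥ 1.
Upper bound: if T = a (x) b (x) c then every fibre of T is a multiple of the corresponding factor, so read the factors off the fibres through the nonzero entry T[1,2,1] = -2.
The mode-1 fibre T[:,2,1] = [-2, 4] gives a = (1, -2) (primitive direction); the mode-2 fibre T[1,:,1] = [0, -2] gives b = (0, 1); then c[k] = T[1,2,k] / (a[1]·b[2]) = [-2, 1] / 1 = (-2, 1).
Expanding (1, -2) (x) (0, 1) (x) (-2, 1) reproduces all 8 entries of T, so T = (1, -2) (x) (0, 1) (x) (-2, 1) and rank(T) ≤ 1.
These bounds meet, so rank(T) = 1.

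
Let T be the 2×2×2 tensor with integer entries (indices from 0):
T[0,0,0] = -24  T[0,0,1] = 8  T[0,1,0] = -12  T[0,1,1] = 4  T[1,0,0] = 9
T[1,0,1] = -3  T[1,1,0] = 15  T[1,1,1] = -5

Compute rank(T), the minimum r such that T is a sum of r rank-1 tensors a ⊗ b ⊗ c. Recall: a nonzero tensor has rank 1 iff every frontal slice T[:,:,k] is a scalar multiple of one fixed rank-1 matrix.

Lower bound: the mode-1 unfolding of T (rows indexed by i, columns by (j,k) = (0,0), (0,1), (1,0), (1,1)) is [[-24, 8, -12, 4], [9, -3, 15, -5]].
There the 2×2 minor on rows i ∈ {0, 1}, columns (j,k) ∈ {(0,0), (1,0)} is det [[-24, -12], [9, 15]] = -252 ≠ 0, so this unfolding has rank ≥ 2; CP rank is at least every unfolding rank, so rank(T) ≥ 2. (Flattening ranks never certify an upper bound on CP rank; for that we must actually write T with 2 rank-1 terms.)
Upper bound — finding two terms. Every mode-3 slice of T is a multiple of one matrix: T[:,:,k] = c[k]·M with c = (3, -1) and M = [[-8, -4], [3, 5]] (rows indexed by i, columns by j). So it suffices to write M as a sum of two rank-1 matrices.
Splitting M by its rows (i = 0, 1), M = (1, 0)(-8, -4)ᵀ + (0, 1)(3, 5)ᵀ.
Hence T = (1, 0) ⊗ (-8, -4) ⊗ (3, -1) + (0, 1) ⊗ (3, 5) ⊗ (3, -1), so rank(T) ≤ 2.
These bounds meet, so rank(T) = 2.

2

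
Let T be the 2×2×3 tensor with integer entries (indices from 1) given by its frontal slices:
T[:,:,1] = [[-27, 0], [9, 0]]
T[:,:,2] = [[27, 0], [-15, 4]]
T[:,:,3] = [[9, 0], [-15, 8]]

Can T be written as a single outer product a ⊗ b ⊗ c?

No

The mode-2 unfolding of T (rows indexed by j, columns by (i,k) = (1,1), (1,2), (1,3), (2,1), (2,2), (2,3)) is [[-27, 27, 9, 9, -15, -15], [0, 0, 0, 0, 4, 8]].
There the 2×2 minor on rows j ∈ {1, 2}, columns (i,k) ∈ {(1,1), (2,2)} is det [[-27, -15], [0, 4]] = -108 ≠ 0, so this unfolding has rank ≥ 2; CP rank is at least every unfolding rank, so rank(T) ≥ 2.
In particular rank(T) ≥ 2 > 1, so T is not rank-1.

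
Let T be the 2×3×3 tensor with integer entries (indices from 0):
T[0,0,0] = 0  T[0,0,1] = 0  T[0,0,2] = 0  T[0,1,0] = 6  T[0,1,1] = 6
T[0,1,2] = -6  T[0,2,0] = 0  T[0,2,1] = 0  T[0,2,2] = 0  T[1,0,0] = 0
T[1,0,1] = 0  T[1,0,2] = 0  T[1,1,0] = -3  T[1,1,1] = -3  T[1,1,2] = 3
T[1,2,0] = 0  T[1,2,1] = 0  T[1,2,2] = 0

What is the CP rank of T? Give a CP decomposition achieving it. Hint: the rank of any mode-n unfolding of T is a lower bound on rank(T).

rank(T) = 1

Lower bound: T ≠ 0 (e.g. T[0,1,0] = 6), so rank(T) ≥ 1.
Upper bound: if T = a ⊗ b ⊗ c then every fibre of T is a multiple of the corresponding factor, so read the factors off the fibres through the nonzero entry T[0,1,0] = 6.
The mode-1 fibre T[:,1,0] = [6, -3] gives a = [2, -1] (primitive direction); the mode-2 fibre T[0,:,0] = [0, 6, 0] gives b = [0, 1, 0]; then c[k] = T[0,1,k] / (a[0]·b[1]) = [6, 6, -6] / 2 = [3, 3, -3].
Expanding [2, -1] ⊗ [0, 1, 0] ⊗ [3, 3, -3] reproduces all 18 entries of T, so T = [2, -1] ⊗ [0, 1, 0] ⊗ [3, 3, -3] and rank(T) ≤ 1.
These bounds meet, so rank(T) = 1.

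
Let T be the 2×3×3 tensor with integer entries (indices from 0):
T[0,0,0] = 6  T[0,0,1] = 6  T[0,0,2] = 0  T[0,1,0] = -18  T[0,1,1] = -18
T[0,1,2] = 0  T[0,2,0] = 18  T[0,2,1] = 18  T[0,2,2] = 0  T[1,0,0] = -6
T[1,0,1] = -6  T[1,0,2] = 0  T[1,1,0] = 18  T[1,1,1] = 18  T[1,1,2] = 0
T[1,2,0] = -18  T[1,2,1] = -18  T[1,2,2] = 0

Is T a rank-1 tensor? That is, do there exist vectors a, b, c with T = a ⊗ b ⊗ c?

If T = a ⊗ b ⊗ c then every fibre of T is a multiple of the corresponding factor, so read the factors off the fibres through the nonzero entry T[0,0,0] = 6.
The mode-1 fibre T[:,0,0] = [6, -6] gives a = (1, -1) (primitive direction); the mode-2 fibre T[0,:,0] = [6, -18, 18] gives b = (1, -3, 3); then c[k] = T[0,0,k] / (a[0]·b[0]) = [6, 6, 0] / 1 = (6, 6, 0).
Expanding (1, -1) ⊗ (1, -3, 3) ⊗ (6, 6, 0) reproduces all 18 entries of T, so T = (1, -1) ⊗ (1, -3, 3) ⊗ (6, 6, 0) and rank(T) ≤ 1.
Equivalently every frontal slice T[:,:,k] is c[k] times the rank-1 matrix (1, -1) ⊗ (1, -3, 3). So T has rank 1 (it is nonzero).

Yes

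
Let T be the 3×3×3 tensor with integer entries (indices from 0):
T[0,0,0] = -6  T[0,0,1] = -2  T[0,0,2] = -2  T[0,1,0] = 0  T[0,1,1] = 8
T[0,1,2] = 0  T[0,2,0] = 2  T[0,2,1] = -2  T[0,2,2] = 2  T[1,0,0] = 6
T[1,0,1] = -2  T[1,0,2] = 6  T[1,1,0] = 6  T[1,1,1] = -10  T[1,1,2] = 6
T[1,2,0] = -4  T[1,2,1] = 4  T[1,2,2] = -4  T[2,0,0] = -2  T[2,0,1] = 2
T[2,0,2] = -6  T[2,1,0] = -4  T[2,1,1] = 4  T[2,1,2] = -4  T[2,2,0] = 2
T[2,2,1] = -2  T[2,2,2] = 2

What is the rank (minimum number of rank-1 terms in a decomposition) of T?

3

Lower bound: in the mode-2 unfolding of T (rows indexed by j, columns by (i,k)) the 3×3 minor on rows j ∈ {0, 1, 2}, columns (i,k) ∈ {(0,0), (0,1), (0,2)} is det [[-6, -2, -2], [0, 8, 0], [2, -2, 2]] = -64 ≠ 0, so that unfolding has rank ≥ 3 and hence rank(T) ≥ 3 (CP rank is at least every unfolding rank, though it can be larger).
Upper bound: T is a sum of 3 rank-1 terms, T = (1, -2, 1) ⊗ (1, 2, -1) ⊗ (-2, 2, -2) + (1, 0, -1) ⊗ (1, 0, 0) ⊗ (0, 0, 4) + (2, -1, 0) ⊗ (1, -1, 0) ⊗ (-2, -2, -2) (one valid choice — decompositions are not unique — normalised so each a, b is primitive with positive first nonzero entry; check it by expanding all entries), so rank(T) ≤ 3.
These bounds meet, so rank(T) = 3.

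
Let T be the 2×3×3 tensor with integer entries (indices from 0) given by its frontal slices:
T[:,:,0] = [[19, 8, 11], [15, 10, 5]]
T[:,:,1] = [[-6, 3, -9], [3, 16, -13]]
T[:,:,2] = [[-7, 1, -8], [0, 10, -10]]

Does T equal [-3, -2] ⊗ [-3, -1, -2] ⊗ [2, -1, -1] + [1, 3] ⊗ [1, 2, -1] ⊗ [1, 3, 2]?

Yes

Reconstruct entrywise from the claimed factors. For example, T[1,0,1] = 3 and Σₗ aₗ[1]bₗ[0]cₗ[1] = (-2)·(-3)·(-1) + (3)·(1)·(3) = 3; checking all 18 entries, every one matches. The claim holds.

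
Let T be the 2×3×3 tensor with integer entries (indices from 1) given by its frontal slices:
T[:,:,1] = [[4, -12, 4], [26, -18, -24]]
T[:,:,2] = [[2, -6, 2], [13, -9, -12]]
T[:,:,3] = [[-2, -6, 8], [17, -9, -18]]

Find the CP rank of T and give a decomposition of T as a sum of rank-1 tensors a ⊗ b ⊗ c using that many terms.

Lower bound: the mode-3 unfolding of T (rows indexed by k, columns by (i,j) = (1,1), (1,2), (1,3), (2,1), (2,2), (2,3)) is [[4, -12, 4, 26, -18, -24], [2, -6, 2, 13, -9, -12], [-2, -6, 8, 17, -9, -18]].
There the 2×2 minor on rows k ∈ {1, 3}, columns (i,j) ∈ {(1,1), (1,2)} is det [[4, -12], [-2, -6]] = -48 ≠ 0, so this unfolding has rank ≥ 2; CP rank is at least every unfolding rank, so rank(T) ≥ 2. (Unfolding ranks only ever bound the CP rank from below — rank(T) can be strictly larger than all of them — so the matching upper bound has to come from an explicit 2-term decomposition.)
Upper bound — finding two terms. Write S_k = T[:,:,k] for the frontal slices: S₁ = [[4, -12, 4], [26, -18, -24]], S₂ = [[2, -6, 2], [13, -9, -12]], S₃ = [[-2, -6, 8], [17, -9, -18]].
If T = a₁ ⊗ b₁ ⊗ c₁ + a₂ ⊗ b₂ ⊗ c₂ then each S_k = c₁[k]·a₁b₁ᵀ + c₂[k]·a₂b₂ᵀ. S₁ and S₃ are linearly independent, so a₁b₁ᵀ and a₂b₂ᵀ must span the same plane of matrices: they are the rank-1 matrices of the form x·S₁ + y·S₃.
The 2×2 minor of x·S₁ + y·S₃ on rows {1,2}, columns {1,2} is 240·x² + 360·xy + 120·y² = 120·(x + y)(2·x + y), vanishing at (x:y) = (1:-1) and (1:-2).
M₁ = S₁ − S₃ = [[6, -6, -4], [9, -9, -6]] = [2, 3][3, -3, -2]ᵀ and M₂ = S₁ − 2·S₃ = [[8, 0, -12], [-8, 0, 12]] = 4·[1, -1][2, 0, -3]ᵀ, so take a₁ = [2, 3], b₁ = [3, -3, -2], a₂ = [1, -1], b₂ = [2, 0, -3].
Each slice is an integer combination of E₁ = a₁b₁ᵀ and E₂ = a₂b₂ᵀ: S₁ = 2·E₁ − 4·E₂, S₂ = E₁ − 2·E₂, S₃ = E₁ − 4·E₂; reading off coefficients, c₁ = [2, 1, 1] and c₂ = [-4, -2, -4].
Hence T = [2, 3] ⊗ [3, -3, -2] ⊗ [2, 1, 1] + [1, -1] ⊗ [2, 0, -3] ⊗ [-4, -2, -4], so rank(T) ≤ 2.
These bounds meet, so rank(T) = 2.

rank(T) = 2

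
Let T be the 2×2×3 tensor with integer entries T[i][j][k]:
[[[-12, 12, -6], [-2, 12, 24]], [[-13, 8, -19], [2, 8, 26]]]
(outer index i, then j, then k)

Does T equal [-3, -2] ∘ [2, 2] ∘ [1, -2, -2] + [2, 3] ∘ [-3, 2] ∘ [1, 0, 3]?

Reconstruct entrywise from the claimed factors. For example, T[0,1,0] = -2 and Σₗ aₗ[0]bₗ[1]cₗ[0] = (-3)·(2)·(1) + (2)·(2)·(1) = -2; checking all 12 entries, every one matches. The claim holds.

Yes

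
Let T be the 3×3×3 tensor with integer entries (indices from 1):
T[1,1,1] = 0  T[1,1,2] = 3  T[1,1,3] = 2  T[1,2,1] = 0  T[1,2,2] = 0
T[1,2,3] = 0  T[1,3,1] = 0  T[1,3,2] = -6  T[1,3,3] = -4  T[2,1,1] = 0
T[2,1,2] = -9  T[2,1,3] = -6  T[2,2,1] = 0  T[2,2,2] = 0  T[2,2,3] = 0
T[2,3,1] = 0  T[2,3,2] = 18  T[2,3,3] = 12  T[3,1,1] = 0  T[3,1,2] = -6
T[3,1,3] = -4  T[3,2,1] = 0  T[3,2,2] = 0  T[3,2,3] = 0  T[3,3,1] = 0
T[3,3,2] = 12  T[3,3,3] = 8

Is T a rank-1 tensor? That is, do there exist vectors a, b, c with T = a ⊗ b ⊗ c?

Yes

If T = a ⊗ b ⊗ c then every fibre of T is a multiple of the corresponding factor, so read the factors off the fibres through the nonzero entry T[1,1,2] = 3.
The mode-1 fibre T[:,1,2] = [3, -9, -6] gives a = [1, -3, -2] (primitive direction); the mode-2 fibre T[1,:,2] = [3, 0, -6] gives b = [1, 0, -2]; then c[k] = T[1,1,k] / (a[1]·b[1]) = [0, 3, 2] / 1 = [0, 3, 2].
Expanding [1, -3, -2] ⊗ [1, 0, -2] ⊗ [0, 3, 2] reproduces all 27 entries of T, so T = [1, -3, -2] ⊗ [1, 0, -2] ⊗ [0, 3, 2] and rank(T) ≤ 1.
Equivalently every frontal slice T[:,:,k] is c[k] times the rank-1 matrix [1, -3, -2] ⊗ [1, 0, -2]. So T has rank 1 (it is nonzero).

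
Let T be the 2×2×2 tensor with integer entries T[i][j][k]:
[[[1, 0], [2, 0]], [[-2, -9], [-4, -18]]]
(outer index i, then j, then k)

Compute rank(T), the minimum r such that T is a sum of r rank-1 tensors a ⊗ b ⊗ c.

Lower bound: the mode-1 unfolding of T (rows indexed by i, columns by (j,k) = (0,0), (0,1), (1,0), (1,1)) is [[1, 0, 2, 0], [-2, -9, -4, -18]].
There the 2×2 minor on rows i ∈ {0, 1}, columns (j,k) ∈ {(0,0), (0,1)} is det [[1, 0], [-2, -9]] = -9 ≠ 0, so this unfolding has rank ≥ 2; CP rank is at least every unfolding rank, so rank(T) ≥ 2. (This is only a lower bound: in general the CP rank may exceed every unfolding rank, so we still need to exhibit 2 rank-1 terms summing to T.)
Upper bound — finding two terms. Every mode-2 slice of T is a multiple of one matrix: T[:,j,:] = b[j]·M with b = [1, 2] and M = [[1, 0], [-2, -9]] (rows indexed by i, columns by k). So it suffices to write M as a sum of two rank-1 matrices.
Splitting M by its rows (i = 0, 1), M = [1, 0][1, 0]ᵀ + [0, 1][-2, -9]ᵀ.
Hence T = [1, 0] ⊗ [1, 2] ⊗ [1, 0] + [0, 1] ⊗ [1, 2] ⊗ [-2, -9], so rank(T) ≤ 2.
These bounds meet, so rank(T) = 2.

2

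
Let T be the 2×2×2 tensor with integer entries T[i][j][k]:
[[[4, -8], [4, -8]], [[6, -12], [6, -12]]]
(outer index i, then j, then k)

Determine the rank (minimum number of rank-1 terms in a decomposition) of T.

1

Lower bound: T ≠ 0 (e.g. T[0,0,0] = 4), so rank(T) ≥ 1.
Upper bound: if T = a ⊗ b ⊗ c then every fibre of T is a multiple of the corresponding factor, so read the factors off the fibres through the nonzero entry T[0,0,0] = 4.
The mode-1 fibre T[:,0,0] = [4, 6] gives a = [2, 3] (primitive direction); the mode-2 fibre T[0,:,0] = [4, 4] gives b = [1, 1]; then c[k] = T[0,0,k] / (a[0]·b[0]) = [4, -8] / 2 = [2, -4].
Expanding [2, 3] ⊗ [1, 1] ⊗ [2, -4] reproduces all 8 entries of T, so T = [2, 3] ⊗ [1, 1] ⊗ [2, -4] and rank(T) ≤ 1.
These bounds meet, so rank(T) = 1.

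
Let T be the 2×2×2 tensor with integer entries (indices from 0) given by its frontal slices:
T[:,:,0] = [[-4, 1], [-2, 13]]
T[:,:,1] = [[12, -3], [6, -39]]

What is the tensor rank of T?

Lower bound: the mode-1 unfolding of T (rows indexed by i, columns by (j,k) = (0,0), (0,1), (1,0), (1,1)) is [[-4, 12, 1, -3], [-2, 6, 13, -39]].
There the 2×2 minor on rows i ∈ {0, 1}, columns (j,k) ∈ {(0,0), (1,0)} is det [[-4, 1], [-2, 13]] = -50 ≠ 0, so this unfolding has rank ≥ 2; CP rank is at least every unfolding rank, so rank(T) ≥ 2. (This is only a lower bound: in general the CP rank may exceed every unfolding rank, so we still need to exhibit 2 rank-1 terms summing to T.)
Upper bound — finding two terms. Every mode-3 slice of T is a multiple of one matrix: T[:,:,k] = c[k]·M with c = [1, -3] and M = [[-4, 1], [-2, 13]] (rows indexed by i, columns by j). So it suffices to write M as a sum of two rank-1 matrices.
Splitting M by its rows (i = 0, 1), M = [1, 0][-4, 1]ᵀ + [0, 1][-2, 13]ᵀ.
Hence T = [1, 0] ⊗ [-4, 1] ⊗ [1, -3] + [0, 1] ⊗ [-2, 13] ⊗ [1, -3], so rank(T) ≤ 2.
These bounds meet, so rank(T) = 2.

2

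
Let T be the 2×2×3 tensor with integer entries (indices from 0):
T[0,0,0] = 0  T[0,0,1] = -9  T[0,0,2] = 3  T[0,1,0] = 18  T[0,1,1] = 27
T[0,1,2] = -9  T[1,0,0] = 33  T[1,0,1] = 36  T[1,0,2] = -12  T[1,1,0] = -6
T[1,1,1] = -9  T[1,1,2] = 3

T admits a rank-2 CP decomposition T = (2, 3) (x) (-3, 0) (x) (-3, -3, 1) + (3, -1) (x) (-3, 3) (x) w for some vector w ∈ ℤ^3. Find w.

Subtract the known terms from T to get the rank-1 residual R = (3, -1) (x) (-3, 3) (x) w, so R[i,j,k] = a[i]·b[j]·w[k]. Pick indices with nonzero a[0]·b[0] = (3)·(-3) = -9. Only the fibre through (0,0,·) is needed: R[0,0,:] = T[0,0,:] − Σₗ aₗ[0]bₗ[0]cₗ = [0, -9, 3] − (2)·(-3)·(-3, -3, 1) = [-18, -27, 9]. Then w[k] = R[0,0,k] / -9 for each k, giving w = [-18, -27, 9] / -9 = (2, 3, -1).

w = (2, 3, -1)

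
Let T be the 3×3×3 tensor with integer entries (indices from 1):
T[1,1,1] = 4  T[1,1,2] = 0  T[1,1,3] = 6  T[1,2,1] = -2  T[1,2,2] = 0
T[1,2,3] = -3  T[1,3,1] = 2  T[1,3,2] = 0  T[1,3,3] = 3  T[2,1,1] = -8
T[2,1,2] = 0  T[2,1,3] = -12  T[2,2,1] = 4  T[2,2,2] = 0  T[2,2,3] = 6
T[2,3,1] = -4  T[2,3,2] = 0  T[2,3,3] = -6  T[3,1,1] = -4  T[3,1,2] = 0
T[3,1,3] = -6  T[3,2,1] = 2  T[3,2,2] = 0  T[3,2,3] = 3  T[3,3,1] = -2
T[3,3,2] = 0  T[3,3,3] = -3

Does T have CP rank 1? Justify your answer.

Yes

If T = a ⊗ b ⊗ c then every fibre of T is a multiple of the corresponding factor, so read the factors off the fibres through the nonzero entry T[1,1,1] = 4.
The mode-1 fibre T[:,1,1] = [4, -8, -4] gives a = [1, -2, -1] (primitive direction); the mode-2 fibre T[1,:,1] = [4, -2, 2] gives b = [2, -1, 1]; then c[k] = T[1,1,k] / (a[1]·b[1]) = [4, 0, 6] / 2 = [2, 0, 3].
Expanding [1, -2, -1] ⊗ [2, -1, 1] ⊗ [2, 0, 3] reproduces all 27 entries of T, so T = [1, -2, -1] ⊗ [2, -1, 1] ⊗ [2, 0, 3] and rank(T) ≤ 1.
Equivalently every frontal slice T[:,:,k] is c[k] times the rank-1 matrix [1, -2, -1] ⊗ [2, -1, 1]. So T has rank 1 (it is nonzero).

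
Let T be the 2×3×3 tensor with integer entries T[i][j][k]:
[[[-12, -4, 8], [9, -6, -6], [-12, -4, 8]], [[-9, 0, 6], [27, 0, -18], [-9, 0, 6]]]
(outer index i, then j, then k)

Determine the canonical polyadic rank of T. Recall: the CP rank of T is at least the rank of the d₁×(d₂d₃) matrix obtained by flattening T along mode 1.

2

Lower bound: the mode-1 unfolding of T (rows indexed by i, columns by (j,k) = (0,0), (0,1), (0,2), (1,0), (1,1), (1,2), (2,0), (2,1), (2,2)) is [[-12, -4, 8, 9, -6, -6, -12, -4, 8], [-9, 0, 6, 27, 0, -18, -9, 0, 6]].
There the 2×2 minor on rows i ∈ {0, 1}, columns (j,k) ∈ {(0,0), (0,1)} is det [[-12, -4], [-9, 0]] = -36 ≠ 0, so this unfolding has rank ≥ 2; CP rank is at least every unfolding rank, so rank(T) ≥ 2. (Unfolding ranks only ever bound the CP rank from below — rank(T) can be strictly larger than all of them — so the matching upper bound has to come from an explicit 2-term decomposition.)
Upper bound — finding two terms. Write S_k = T[:,:,k] for the frontal slices: S₀ = [[-12, 9, -12], [-9, 27, -9]], S₁ = [[-4, -6, -4], [0, 0, 0]], S₂ = [[8, -6, 8], [6, -18, 6]].
If T = a₁ ⊗ b₁ ⊗ c₁ + a₂ ⊗ b₂ ⊗ c₂ then each S_k = c₁[k]·a₁b₁ᵀ + c₂[k]·a₂b₂ᵀ. S₀ and S₁ are linearly independent, so a₁b₁ᵀ and a₂b₂ᵀ must span the same plane of matrices: they are the rank-1 matrices of the form x·S₀ + y·S₁.
The 2×2 minor of x·S₀ + y·S₁ on rows {0,1}, columns {0,1} is −243·x² − 162·xy = (-81)·(3·x + 2·y)(x), vanishing at (x:y) = (2:-3) and (0:1).
M₁ = 2·S₀ − 3·S₁ = [[-12, 36, -12], [-18, 54, -18]] = (-6)·[2, 3][1, -3, 1]ᵀ and M₂ = S₁ = [[-4, -6, -4], [0, 0, 0]] = (-2)·[1, 0][2, 3, 2]ᵀ, so take a₁ = [2, 3], b₁ = [1, -3, 1], a₂ = [1, 0], b₂ = [2, 3, 2].
Each slice is an integer combination of E₁ = a₁b₁ᵀ and E₂ = a₂b₂ᵀ: S₀ = −3·E₁ − 3·E₂, S₁ = −2·E₂, S₂ = 2·E₁ + 2·E₂; reading off coefficients, c₁ = [-3, 0, 2] and c₂ = [-3, -2, 2].
Hence T = [2, 3] ⊗ [1, -3, 1] ⊗ [-3, 0, 2] + [1, 0] ⊗ [2, 3, 2] ⊗ [-3, -2, 2], so rank(T) ≤ 2.
These bounds meet, so rank(T) = 2.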